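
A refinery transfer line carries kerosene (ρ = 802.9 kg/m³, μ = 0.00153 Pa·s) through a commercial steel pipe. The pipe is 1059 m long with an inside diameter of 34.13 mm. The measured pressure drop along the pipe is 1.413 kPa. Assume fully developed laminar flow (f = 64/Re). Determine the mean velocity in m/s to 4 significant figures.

For laminar flow, f = 64/Re with Re = ρVD/μ, so Darcy-Weisbach reduces to ΔP = 32μLV/D². Solving for V: V = ΔP·D²/(32μL) = 1413·(0.03413)²/(32·0.00153·1059) = 0.03175 m/s.
Check: Re = ρVD/μ = 802.9·0.03175·0.03413/0.00153 = 568.6 < 2300, so the laminar assumption holds.

V ≈ 0.03175 m/s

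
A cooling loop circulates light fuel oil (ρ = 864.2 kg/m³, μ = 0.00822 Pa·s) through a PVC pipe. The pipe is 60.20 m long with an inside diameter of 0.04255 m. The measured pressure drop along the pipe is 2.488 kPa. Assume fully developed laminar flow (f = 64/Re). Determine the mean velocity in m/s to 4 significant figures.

V ≈ 0.2845 m/s

For laminar flow, f = 64/Re with Re = ρVD/μ, so Darcy-Weisbach reduces to ΔP = 32μLV/D². Solving for V: V = ΔP·D²/(32μL) = 2488·(0.04255)²/(32·0.00822·60.2) = 0.2845 m/s.
Check: Re = ρVD/μ = 864.2·0.2845·0.04255/0.00822 = 1273 < 2300, so the laminar assumption holds.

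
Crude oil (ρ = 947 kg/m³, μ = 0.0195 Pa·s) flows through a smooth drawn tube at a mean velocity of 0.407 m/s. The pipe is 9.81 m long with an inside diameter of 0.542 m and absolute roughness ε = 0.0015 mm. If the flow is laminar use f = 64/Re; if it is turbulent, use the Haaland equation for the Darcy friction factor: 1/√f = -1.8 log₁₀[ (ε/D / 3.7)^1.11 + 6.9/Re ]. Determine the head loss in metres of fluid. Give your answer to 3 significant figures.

h_f ≈ 0.00463 m

Reynolds number Re = ρVD/μ = 947 · 0.407 · 0.542 / 0.0195 = 1.071e+04.
Re > 4000 → turbulent. Relative roughness ε/D = 1.5e-06/0.542 = 2.77e-06. Haaland: 1/√f = -1.8 log₁₀[(2.77e-06/3.7)^1.11 + 6.9/1.071e+04] = -1.8 log₁₀[1.58e-07 + 0.000644] = 5.744, so f = 0.03031.
Darcy-Weisbach: ΔP = f(L/D)(ρV²/2) = 0.03031·(9.81/0.542)·(947·0.407²/2) = 0.03031·18.1·78.43 = 43.03 Pa.
Head loss h_f = ΔP/(ρg) = 43.03/(947·9.81) = 0.00463 m.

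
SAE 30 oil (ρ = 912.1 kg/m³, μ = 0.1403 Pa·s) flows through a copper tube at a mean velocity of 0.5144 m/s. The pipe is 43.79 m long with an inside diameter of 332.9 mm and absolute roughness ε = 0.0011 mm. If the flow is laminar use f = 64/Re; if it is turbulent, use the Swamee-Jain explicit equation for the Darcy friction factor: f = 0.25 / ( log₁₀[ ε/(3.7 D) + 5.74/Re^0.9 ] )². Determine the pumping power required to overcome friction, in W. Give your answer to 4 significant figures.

P ≈ 40.86 W

Reynolds number Re = ρVD/μ = 912.1 · 0.5144 · 0.3329 / 0.14 = 1113.
Re < 2300 → laminar flow, so f = 64/Re = 64/1113 = 0.05749 (the turbulent correlation is not needed).
Darcy-Weisbach: ΔP = f(L/D)(ρV²/2) = 0.05749·(43.79/0.3329)·(912.1·0.5144²/2) = 0.05749·131.5·120.7 = 912.5 Pa.
Q = V·A = 0.5144·0.08704 = 0.04477 m³/s.
Pumping power P = QΔP = 0.04477·912.5 = 40.858 W = 40.86 W.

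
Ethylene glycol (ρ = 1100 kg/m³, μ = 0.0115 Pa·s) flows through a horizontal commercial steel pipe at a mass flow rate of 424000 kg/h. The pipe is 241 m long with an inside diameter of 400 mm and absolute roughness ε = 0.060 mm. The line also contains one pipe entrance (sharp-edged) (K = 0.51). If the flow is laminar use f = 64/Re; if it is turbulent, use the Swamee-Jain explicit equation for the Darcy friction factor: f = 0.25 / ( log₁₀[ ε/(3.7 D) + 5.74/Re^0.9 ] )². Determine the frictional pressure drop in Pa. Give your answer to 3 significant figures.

ṁ = 424000 kg/h = 424000/3600 = 117.8 kg/s.
A = πD²/4 = π(0.4)²/4 = 0.1257 m²; mean velocity V = ṁ/(ρA) = 117.8/(1100 · 0.1257) = 0.852 m/s.
Reynolds number Re = ρVD/μ = 1100 · 0.852 · 0.4 / 0.0115 = 3.26e+04.
Re > 4000 → turbulent. Relative roughness ε/D = 6e-05/0.4 = 0.00015. Swamee-Jain: f = 0.25/(log₁₀[0.00015/3.7 + 5.74/3.26e+04^0.9])² = 0.25/(log₁₀[4.05e-05 + 0.000498])² = 0.25/(-3.269)² = 0.02339.
Total minor-loss coefficient ΣK = 1·0.51 = 0.51.
ΔP = [f·L/D + ΣK]·(ρV²/2) = [0.02339·241/0.4 + 0.51]·(1100·0.852²/2) = [14.1 + 0.51]·399.3 = 5832 Pa.

ΔP ≈ 5830 Pa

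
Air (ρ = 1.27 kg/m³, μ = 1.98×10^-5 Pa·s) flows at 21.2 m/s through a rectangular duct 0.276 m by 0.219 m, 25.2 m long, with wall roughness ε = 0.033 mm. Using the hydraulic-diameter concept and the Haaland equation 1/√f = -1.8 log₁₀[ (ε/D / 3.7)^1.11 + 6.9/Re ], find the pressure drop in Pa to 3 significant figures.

ΔP ≈ 452 Pa

Hydraulic diameter D_h = 4A/P = 4·(0.276·0.219)/(2·(0.276+0.219)) = 0.2418/0.99 = 0.2442 m.
Re = ρVD_h/μ = 1.27·21.2·0.2442/1.98e-05 = 3.321e+05.
ε/D_h = 3.3e-05/0.2442 = 0.000135; Haaland gives 1/√f = -1.8 log₁₀[1.19e-05+2.08e-05] = 8.075, so f = 0.01534.
ΔP = f(L/D_h)(ρV²/2) = 0.01534·25.2/0.2442·285.4 = 451.6 Pa.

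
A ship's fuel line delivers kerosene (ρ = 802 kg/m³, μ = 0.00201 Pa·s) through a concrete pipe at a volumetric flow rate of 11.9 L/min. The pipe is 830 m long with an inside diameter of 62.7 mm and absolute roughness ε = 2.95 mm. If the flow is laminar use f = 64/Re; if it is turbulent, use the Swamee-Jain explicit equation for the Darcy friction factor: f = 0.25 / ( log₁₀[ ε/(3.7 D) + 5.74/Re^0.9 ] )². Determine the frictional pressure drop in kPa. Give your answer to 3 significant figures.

ΔP ≈ 0.872 kPa

Q = 11.9 L/min = 11.9/60000 = 0.0001983 m³/s.
Cross-sectional area A = πD²/4 = π(0.0627)²/4 = 0.003088 m²; mean velocity V = Q/A = 0.0001983/0.003088 = 0.06423 m/s.
Reynolds number Re = ρVD/μ = 802 · 0.06423 · 0.0627 / 0.00201 = 1607.
Re < 2300 → laminar flow, so f = 64/Re = 64/1607 = 0.03983 (the turbulent correlation is not needed).
Darcy-Weisbach: ΔP = f(L/D)(ρV²/2) = 0.03983·(830/0.0627)·(802·0.06423²/2) = 0.03983·1.324e+04·1.655 = 872.3 Pa.
ΔP = 872.3 Pa = 0.872 kPa.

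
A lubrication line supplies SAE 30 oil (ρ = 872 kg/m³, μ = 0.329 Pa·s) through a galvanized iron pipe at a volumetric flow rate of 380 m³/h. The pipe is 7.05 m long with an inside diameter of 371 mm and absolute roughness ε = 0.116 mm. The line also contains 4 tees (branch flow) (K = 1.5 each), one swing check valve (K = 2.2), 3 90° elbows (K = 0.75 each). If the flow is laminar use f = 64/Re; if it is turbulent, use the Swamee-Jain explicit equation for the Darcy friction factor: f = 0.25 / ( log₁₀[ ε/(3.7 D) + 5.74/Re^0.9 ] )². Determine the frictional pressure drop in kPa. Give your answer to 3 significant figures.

ΔP ≈ 4.87 kPa

Q = 380 m³/h = 380/3600 = 0.1056 m³/s.
Cross-sectional area A = πD²/4 = π(0.371)²/4 = 0.1081 m²; mean velocity V = Q/A = 0.1056/0.1081 = 0.9764 m/s.
Reynolds number Re = ρVD/μ = 872 · 0.9764 · 0.371 / 0.329 = 960.1.
Re < 2300 → laminar flow, so f = 64/Re = 64/960.1 = 0.06666 (the turbulent correlation is not needed).
Total minor-loss coefficient ΣK = 4·1.5 + 1·2.2 + 3·0.75 = 10.4.
ΔP = [f·L/D + ΣK]·(ρV²/2) = [0.06666·7.05/0.371 + 10.4]·(872·0.9764²/2) = [1.267 + 10.4]·415.7 = 4871 Pa.
ΔP = 4871 Pa = 4.87 kPa.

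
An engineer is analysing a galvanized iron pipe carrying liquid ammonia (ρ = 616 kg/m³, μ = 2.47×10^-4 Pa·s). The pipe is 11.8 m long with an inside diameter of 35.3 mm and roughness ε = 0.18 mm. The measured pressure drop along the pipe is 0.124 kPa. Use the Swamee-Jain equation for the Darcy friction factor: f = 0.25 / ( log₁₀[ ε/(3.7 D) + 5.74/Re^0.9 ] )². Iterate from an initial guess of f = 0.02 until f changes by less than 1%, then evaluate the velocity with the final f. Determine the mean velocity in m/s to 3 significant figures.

Rearranging Darcy-Weisbach: V = √(2·ΔP·D/(f·L·ρ)). With ε/D = 0.00018/0.0353 = 0.0051, iterate starting from f = 0.02:
  f = 0.02 → V = √(2·124·0.0353/(0.02·11.8·616)) = 0.2454 m/s; Re = ρVD/μ = 2.16e+04; f → 0.03486
  f = 0.03486 → V = 0.1859 m/s; Re = 1.636e+04; f → 0.03594
  f = 0.03594 → V = 0.1831 m/s; Re = 1.612e+04; f → 0.036
Converged (Δf/f < 1%). With the final f = 0.036: V = √(2·124·0.0353/(0.036·11.8·616)) = 0.1829 m/s.

V ≈ 0.183 m/s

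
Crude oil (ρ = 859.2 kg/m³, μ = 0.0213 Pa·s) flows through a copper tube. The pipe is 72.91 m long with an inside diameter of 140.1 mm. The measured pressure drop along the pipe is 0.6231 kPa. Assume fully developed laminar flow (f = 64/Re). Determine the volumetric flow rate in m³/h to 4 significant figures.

For laminar flow, f = 64/Re with Re = ρVD/μ, so Darcy-Weisbach reduces to ΔP = 32μLV/D². Solving for V: V = ΔP·D²/(32μL) = 623.1·(0.1401)²/(32·0.0213·72.91) = 0.2461 m/s.
Check: Re = ρVD/μ = 859.2·0.2461·0.1401/0.0213 = 1391 < 2300, so the laminar assumption holds.
Q = V·A = 0.2461·(π/4·0.1401²) = 0.003794 m³/s = 13.66 m³/h.

Q ≈ 13.66 m³/h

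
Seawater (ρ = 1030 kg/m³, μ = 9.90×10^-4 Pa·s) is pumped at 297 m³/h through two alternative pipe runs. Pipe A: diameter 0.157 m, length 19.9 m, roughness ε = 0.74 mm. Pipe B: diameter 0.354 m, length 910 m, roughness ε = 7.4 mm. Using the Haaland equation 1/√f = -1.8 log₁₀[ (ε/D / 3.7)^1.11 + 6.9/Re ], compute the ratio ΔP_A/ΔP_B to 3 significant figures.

ΔP_A/ΔP_B ≈ 0.770

Pipe A: V = Q/A = 0.0825/0.01936 = 4.262 m/s; Re = 6.961e+05; ε/D = 0.00471; Haaland → f = 0.03002; ΔP_A = f(L/D)(ρV²/2) = 3.559e+04 Pa.
Pipe B: V = Q/A = 0.0825/0.09842 = 0.8382 m/s; Re = 3.087e+05; ε/D = 0.0209; Haaland → f = 0.04969; ΔP_B = f(L/D)(ρV²/2) = 4.622e+04 Pa.
ΔP_A/ΔP_B = 3.559e+04/4.622e+04 = 0.770.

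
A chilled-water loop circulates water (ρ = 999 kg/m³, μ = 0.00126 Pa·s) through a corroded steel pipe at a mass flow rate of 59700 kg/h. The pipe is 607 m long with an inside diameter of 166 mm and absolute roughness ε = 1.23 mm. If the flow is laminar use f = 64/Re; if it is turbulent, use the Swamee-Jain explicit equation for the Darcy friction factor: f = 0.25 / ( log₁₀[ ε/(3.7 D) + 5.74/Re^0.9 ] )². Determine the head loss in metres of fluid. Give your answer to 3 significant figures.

ṁ = 59700 kg/h = 59700/3600 = 16.58 kg/s.
A = πD²/4 = π(0.166)²/4 = 0.02164 m²; mean velocity V = ṁ/(ρA) = 16.58/(999 · 0.02164) = 0.767 m/s.
Reynolds number Re = ρVD/μ = 999 · 0.767 · 0.166 / 0.00126 = 1.009e+05.
Re > 4000 → turbulent. Relative roughness ε/D = 0.00123/0.166 = 0.00741. Swamee-Jain: f = 0.25/(log₁₀[0.00741/3.7 + 5.74/1.009e+05^0.9])² = 0.25/(log₁₀[0.002 + 0.00018])² = 0.25/(-2.661)² = 0.03531.
Darcy-Weisbach: ΔP = f(L/D)(ρV²/2) = 0.03531·(607/0.166)·(999·0.767²/2) = 0.03531·3657·293.9 = 3.794e+04 Pa.
Head loss h_f = ΔP/(ρg) = 3.794e+04/(999·9.81) = 3.87 m.

h_f ≈ 3.87 m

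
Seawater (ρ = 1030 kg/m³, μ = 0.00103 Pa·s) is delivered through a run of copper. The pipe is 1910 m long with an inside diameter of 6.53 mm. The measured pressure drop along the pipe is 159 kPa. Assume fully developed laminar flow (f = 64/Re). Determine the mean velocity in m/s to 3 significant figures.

For laminar flow, f = 64/Re with Re = ρVD/μ, so Darcy-Weisbach reduces to ΔP = 32μLV/D². Solving for V: V = ΔP·D²/(32μL) = 1.59e+05·(0.00653)²/(32·0.00103·1910) = 0.1077 m/s.
Check: Re = ρVD/μ = 1030·0.1077·0.00653/0.00103 = 703.3 < 2300, so the laminar assumption holds.

V ≈ 0.108 m/s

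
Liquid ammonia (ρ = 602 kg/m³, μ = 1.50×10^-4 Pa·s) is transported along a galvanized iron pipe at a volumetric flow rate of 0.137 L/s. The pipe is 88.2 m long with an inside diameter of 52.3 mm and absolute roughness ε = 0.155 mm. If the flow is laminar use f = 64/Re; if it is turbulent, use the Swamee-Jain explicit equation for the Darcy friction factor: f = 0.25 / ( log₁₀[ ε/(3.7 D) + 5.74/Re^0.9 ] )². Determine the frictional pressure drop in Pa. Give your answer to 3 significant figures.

Q = 0.137 L/s = 0.137/1000 = 0.000137 m³/s.
Cross-sectional area A = πD²/4 = π(0.0523)²/4 = 0.002148 m²; mean velocity V = Q/A = 0.000137/0.002148 = 0.06377 m/s.
Reynolds number Re = ρVD/μ = 602 · 0.06377 · 0.0523 / 0.00015 = 1.339e+04.
Re > 4000 → turbulent. Relative roughness ε/D = 0.000155/0.0523 = 0.00296. Swamee-Jain: f = 0.25/(log₁₀[0.00296/3.7 + 5.74/1.339e+04^0.9])² = 0.25/(log₁₀[0.000801 + 0.00111])² = 0.25/(-2.719)² = 0.03382.
Darcy-Weisbach: ΔP = f(L/D)(ρV²/2) = 0.03382·(88.2/0.0523)·(602·0.06377²/2) = 0.03382·1686·1.224 = 69.81 Pa.

ΔP ≈ 69.8 Pa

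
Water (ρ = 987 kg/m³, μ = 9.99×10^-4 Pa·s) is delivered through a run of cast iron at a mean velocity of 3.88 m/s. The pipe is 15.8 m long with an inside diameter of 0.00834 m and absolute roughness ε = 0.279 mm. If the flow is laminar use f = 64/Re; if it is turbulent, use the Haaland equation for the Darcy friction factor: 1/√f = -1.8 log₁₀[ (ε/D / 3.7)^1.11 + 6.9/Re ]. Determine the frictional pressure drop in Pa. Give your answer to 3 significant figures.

Reynolds number Re = ρVD/μ = 987 · 3.88 · 0.00834 / 0.000999 = 3.197e+04.
Re > 4000 → turbulent. Relative roughness ε/D = 0.000279/0.00834 = 0.0335. Haaland: 1/√f = -1.8 log₁₀[(0.0335/3.7)^1.11 + 6.9/3.197e+04] = -1.8 log₁₀[0.00539 + 0.000216] = 4.053, so f = 0.06088.
Darcy-Weisbach: ΔP = f(L/D)(ρV²/2) = 0.06088·(15.8/0.00834)·(987·3.88²/2) = 0.06088·1894·7429 = 8.569e+05 Pa.

ΔP ≈ 857000 Pa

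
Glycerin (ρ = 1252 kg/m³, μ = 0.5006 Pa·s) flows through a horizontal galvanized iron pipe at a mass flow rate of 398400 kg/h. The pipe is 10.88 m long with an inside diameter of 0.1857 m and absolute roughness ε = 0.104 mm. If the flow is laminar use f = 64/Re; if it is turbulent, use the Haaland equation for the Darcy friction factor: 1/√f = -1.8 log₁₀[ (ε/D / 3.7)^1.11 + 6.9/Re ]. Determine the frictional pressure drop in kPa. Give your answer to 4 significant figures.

ṁ = 398400 kg/h = 398400/3600 = 110.7 kg/s.
A = πD²/4 = π(0.1857)²/4 = 0.02708 m²; mean velocity V = ṁ/(ρA) = 110.7/(1252 · 0.02708) = 3.264 m/s.
Reynolds number Re = ρVD/μ = 1252 · 3.264 · 0.1857 / 0.501 = 1516.
Re < 2300 → laminar flow, so f = 64/Re = 64/1516 = 0.04222 (the turbulent correlation is not needed).
Darcy-Weisbach: ΔP = f(L/D)(ρV²/2) = 0.04222·(10.88/0.1857)·(1252·3.264²/2) = 0.04222·58.59·6668 = 1.649e+04 Pa.
ΔP = 1.649e+04 Pa = 16.49 kPa.

ΔP ≈ 16.49 kPa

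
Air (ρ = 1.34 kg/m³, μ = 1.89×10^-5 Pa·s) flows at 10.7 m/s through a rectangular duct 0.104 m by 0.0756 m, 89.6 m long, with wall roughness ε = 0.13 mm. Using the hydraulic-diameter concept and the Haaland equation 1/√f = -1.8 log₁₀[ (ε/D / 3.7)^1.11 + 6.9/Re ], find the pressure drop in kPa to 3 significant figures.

ΔP ≈ 1.91 kPa

Hydraulic diameter D_h = 4A/P = 4·(0.104·0.0756)/(2·(0.104+0.0756)) = 0.03145/0.3592 = 0.08755 m.
Re = ρVD_h/μ = 1.34·10.7·0.08755/1.89e-05 = 6.642e+04.
ε/D_h = 0.00013/0.08755 = 0.00148; Haaland gives 1/√f = -1.8 log₁₀[0.00017+0.000104] = 6.413, so f = 0.02431.
ΔP = f(L/D_h)(ρV²/2) = 0.02431·89.6/0.08755·76.71 = 1909 Pa.
ΔP = 1.91 kPa.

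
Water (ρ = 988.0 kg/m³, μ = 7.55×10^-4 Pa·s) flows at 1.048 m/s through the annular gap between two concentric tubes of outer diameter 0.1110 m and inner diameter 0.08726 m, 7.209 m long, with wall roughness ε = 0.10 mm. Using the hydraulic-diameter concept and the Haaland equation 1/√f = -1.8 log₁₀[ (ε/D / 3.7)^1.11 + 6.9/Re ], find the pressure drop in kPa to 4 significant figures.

ΔP ≈ 5.211 kPa

Hydraulic diameter D_h = 4A/P = D_o - D_i = 0.111 - 0.08726 = 0.02374 m.
Re = ρVD_h/μ = 988·1.048·0.02374/0.000755 = 3.256e+04.
ε/D_h = 0.0001/0.02374 = 0.00421; Haaland gives 1/√f = -1.8 log₁₀[0.00054+0.000212] = 5.623, so f = 0.03163.
ΔP = f(L/D_h)(ρV²/2) = 0.03163·7.209/0.02374·542.6 = 5211 Pa.
ΔP = 5.211 kPa.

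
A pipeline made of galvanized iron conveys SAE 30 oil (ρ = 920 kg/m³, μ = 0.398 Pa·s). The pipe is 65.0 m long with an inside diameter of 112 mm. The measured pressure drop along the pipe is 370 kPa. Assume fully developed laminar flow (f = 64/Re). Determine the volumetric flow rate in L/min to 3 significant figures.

For laminar flow, f = 64/Re with Re = ρVD/μ, so Darcy-Weisbach reduces to ΔP = 32μLV/D². Solving for V: V = ΔP·D²/(32μL) = 3.7e+05·(0.112)²/(32·0.398·65) = 5.606 m/s.
Check: Re = ρVD/μ = 920·5.606·0.112/0.398 = 1451 < 2300, so the laminar assumption holds.
Q = V·A = 5.606·(π/4·0.112²) = 0.05524 m³/s = 3310 L/min.

Q ≈ 3310 L/min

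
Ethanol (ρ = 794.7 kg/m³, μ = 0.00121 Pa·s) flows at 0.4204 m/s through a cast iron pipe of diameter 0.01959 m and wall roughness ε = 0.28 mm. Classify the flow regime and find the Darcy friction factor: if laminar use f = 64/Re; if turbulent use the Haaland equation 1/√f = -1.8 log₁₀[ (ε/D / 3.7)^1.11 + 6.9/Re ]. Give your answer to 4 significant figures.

f ≈ 0.05050

Re = ρVD/μ = 794.7·0.4204·0.01959/0.00121 = 5409.
Re > 4000 → turbulent. ε/D = 0.00028/0.01959 = 0.0143; Haaland: 1/√f = -1.8 log₁₀[0.0021 + 0.00128] = 4.45, so f = 0.0505.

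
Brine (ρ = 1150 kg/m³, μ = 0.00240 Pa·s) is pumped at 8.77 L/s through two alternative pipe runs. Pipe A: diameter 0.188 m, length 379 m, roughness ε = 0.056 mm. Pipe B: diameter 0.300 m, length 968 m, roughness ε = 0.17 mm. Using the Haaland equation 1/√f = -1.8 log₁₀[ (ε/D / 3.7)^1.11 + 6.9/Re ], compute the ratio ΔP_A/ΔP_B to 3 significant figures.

ΔP_A/ΔP_B ≈ 3.58

Pipe A: V = Q/A = 0.00877/0.02776 = 0.3159 m/s; Re = 2.846e+04; ε/D = 0.000298; Haaland → f = 0.02426; ΔP_A = f(L/D)(ρV²/2) = 2807 Pa.
Pipe B: V = Q/A = 0.00877/0.07069 = 0.1241 m/s; Re = 1.784e+04; ε/D = 0.000567; Haaland → f = 0.02748; ΔP_B = f(L/D)(ρV²/2) = 784.8 Pa.
ΔP_A/ΔP_B = 2807/784.8 = 3.58.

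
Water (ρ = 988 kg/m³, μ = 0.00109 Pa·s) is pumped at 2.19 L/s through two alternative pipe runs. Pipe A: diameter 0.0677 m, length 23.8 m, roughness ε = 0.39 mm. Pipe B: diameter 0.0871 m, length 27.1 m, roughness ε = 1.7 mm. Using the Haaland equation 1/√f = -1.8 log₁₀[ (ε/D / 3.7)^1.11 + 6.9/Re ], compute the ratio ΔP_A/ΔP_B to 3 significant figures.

ΔP_A/ΔP_B ≈ 2.11

Pipe A: V = Q/A = 0.00219/0.0036 = 0.6084 m/s; Re = 3.733e+04; ε/D = 0.00576; Haaland → f = 0.03378; ΔP_A = f(L/D)(ρV²/2) = 2172 Pa.
Pipe B: V = Q/A = 0.00219/0.005958 = 0.3676 m/s; Re = 2.902e+04; ε/D = 0.0195; Haaland → f = 0.04959; ΔP_B = f(L/D)(ρV²/2) = 1030 Pa.
ΔP_A/ΔP_B = 2172/1030 = 2.11.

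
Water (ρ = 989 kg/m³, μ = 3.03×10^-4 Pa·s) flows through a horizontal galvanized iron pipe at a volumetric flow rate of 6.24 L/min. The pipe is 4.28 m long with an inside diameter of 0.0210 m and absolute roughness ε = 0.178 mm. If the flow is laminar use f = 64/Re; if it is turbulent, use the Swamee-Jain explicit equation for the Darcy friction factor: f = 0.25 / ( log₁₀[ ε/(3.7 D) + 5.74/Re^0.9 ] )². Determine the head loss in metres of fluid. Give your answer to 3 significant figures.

h_f ≈ 0.0370 m

Q = 6.24 L/min = 6.24/60000 = 0.000104 m³/s.
Cross-sectional area A = πD²/4 = π(0.021)²/4 = 0.0003464 m²; mean velocity V = Q/A = 0.000104/0.0003464 = 0.3003 m/s.
Reynolds number Re = ρVD/μ = 989 · 0.3003 · 0.021 / 0.000303 = 2.058e+04.
Re > 4000 → turbulent. Relative roughness ε/D = 0.000178/0.021 = 0.00848. Swamee-Jain: f = 0.25/(log₁₀[0.00848/3.7 + 5.74/2.058e+04^0.9])² = 0.25/(log₁₀[0.00229 + 0.000753])² = 0.25/(-2.517)² = 0.03947.
Darcy-Weisbach: ΔP = f(L/D)(ρV²/2) = 0.03947·(4.28/0.021)·(989·0.3003²/2) = 0.03947·203.8·44.58 = 358.7 Pa.
Head loss h_f = ΔP/(ρg) = 358.7/(989·9.81) = 0.0370 m.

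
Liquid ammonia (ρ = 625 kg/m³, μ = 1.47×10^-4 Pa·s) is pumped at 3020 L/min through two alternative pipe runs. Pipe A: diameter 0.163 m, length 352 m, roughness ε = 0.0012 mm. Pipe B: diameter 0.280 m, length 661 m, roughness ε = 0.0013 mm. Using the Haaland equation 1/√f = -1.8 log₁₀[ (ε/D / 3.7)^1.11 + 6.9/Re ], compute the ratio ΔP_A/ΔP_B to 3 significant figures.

ΔP_A/ΔP_B ≈ 7.36

Pipe A: V = Q/A = 0.05033/0.02087 = 2.412 m/s; Re = 1.672e+06; ε/D = 7.36e-06; Haaland → f = 0.01083; ΔP_A = f(L/D)(ρV²/2) = 4.254e+04 Pa.
Pipe B: V = Q/A = 0.05033/0.06158 = 0.8174 m/s; Re = 9.731e+05; ε/D = 4.64e-06; Haaland → f = 0.01172; ΔP_B = f(L/D)(ρV²/2) = 5776 Pa.
ΔP_A/ΔP_B = 4.254e+04/5776 = 7.36.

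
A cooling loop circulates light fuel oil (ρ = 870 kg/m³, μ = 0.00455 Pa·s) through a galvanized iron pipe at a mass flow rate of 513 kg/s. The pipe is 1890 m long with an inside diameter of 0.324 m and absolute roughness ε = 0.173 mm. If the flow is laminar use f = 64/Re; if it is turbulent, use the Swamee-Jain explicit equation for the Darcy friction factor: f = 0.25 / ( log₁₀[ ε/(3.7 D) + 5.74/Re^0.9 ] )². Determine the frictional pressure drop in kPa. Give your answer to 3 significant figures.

ΔP ≈ 2350 kPa

A = πD²/4 = π(0.324)²/4 = 0.08245 m²; mean velocity V = ṁ/(ρA) = 513/(870 · 0.08245) = 7.152 m/s.
Reynolds number Re = ρVD/μ = 870 · 7.152 · 0.324 / 0.00455 = 4.431e+05.
Re > 4000 → turbulent. Relative roughness ε/D = 0.000173/0.324 = 0.000534. Swamee-Jain: f = 0.25/(log₁₀[0.000534/3.7 + 5.74/4.431e+05^0.9])² = 0.25/(log₁₀[0.000144 + 4.75e-05])² = 0.25/(-3.717)² = 0.01809.
Darcy-Weisbach: ΔP = f(L/D)(ρV²/2) = 0.01809·(1890/0.324)·(870·7.152²/2) = 0.01809·5833·2.225e+04 = 2.349e+06 Pa.
ΔP = 2.349e+06 Pa = 2350 kPa.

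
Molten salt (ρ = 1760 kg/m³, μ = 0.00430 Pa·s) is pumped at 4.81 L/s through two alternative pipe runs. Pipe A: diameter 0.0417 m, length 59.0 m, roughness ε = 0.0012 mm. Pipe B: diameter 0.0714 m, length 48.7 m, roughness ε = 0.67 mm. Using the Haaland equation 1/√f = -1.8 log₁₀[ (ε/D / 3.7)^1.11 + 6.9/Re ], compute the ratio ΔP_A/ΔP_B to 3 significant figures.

Pipe A: V = Q/A = 0.00481/0.001366 = 3.522 m/s; Re = 6.011e+04; ε/D = 2.88e-05; Haaland → f = 0.01996; ΔP_A = f(L/D)(ρV²/2) = 3.083e+05 Pa.
Pipe B: V = Q/A = 0.00481/0.004004 = 1.201 m/s; Re = 3.511e+04; ε/D = 0.00938; Haaland → f = 0.03879; ΔP_B = f(L/D)(ρV²/2) = 3.36e+04 Pa.
ΔP_A/ΔP_B = 3.083e+05/3.36e+04 = 9.18.

ΔP_A/ΔP_B ≈ 9.18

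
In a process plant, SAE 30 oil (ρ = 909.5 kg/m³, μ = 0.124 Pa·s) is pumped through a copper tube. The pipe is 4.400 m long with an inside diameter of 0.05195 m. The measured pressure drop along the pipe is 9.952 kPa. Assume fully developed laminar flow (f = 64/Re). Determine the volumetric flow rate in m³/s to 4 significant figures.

For laminar flow, f = 64/Re with Re = ρVD/μ, so Darcy-Weisbach reduces to ΔP = 32μLV/D². Solving for V: V = ΔP·D²/(32μL) = 9952·(0.05195)²/(32·0.124·4.4) = 1.538 m/s.
Check: Re = ρVD/μ = 909.5·1.538·0.05195/0.124 = 586.2 < 2300, so the laminar assumption holds.
Q = V·A = 1.538·(π/4·0.05195²) = 0.003261 m³/s = 0.003261 m³/s.

Q ≈ 0.003261 m³/s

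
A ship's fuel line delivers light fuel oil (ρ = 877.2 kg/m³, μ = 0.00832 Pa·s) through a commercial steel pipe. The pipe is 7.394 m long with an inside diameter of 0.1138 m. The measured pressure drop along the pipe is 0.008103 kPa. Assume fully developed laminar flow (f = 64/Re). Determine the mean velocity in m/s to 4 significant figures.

V ≈ 0.05331 m/s

For laminar flow, f = 64/Re with Re = ρVD/μ, so Darcy-Weisbach reduces to ΔP = 32μLV/D². Solving for V: V = ΔP·D²/(32μL) = 8.103·(0.1138)²/(32·0.00832·7.394) = 0.05331 m/s.
Check: Re = ρVD/μ = 877.2·0.05331·0.1138/0.00832 = 639.6 < 2300, so the laminar assumption holds.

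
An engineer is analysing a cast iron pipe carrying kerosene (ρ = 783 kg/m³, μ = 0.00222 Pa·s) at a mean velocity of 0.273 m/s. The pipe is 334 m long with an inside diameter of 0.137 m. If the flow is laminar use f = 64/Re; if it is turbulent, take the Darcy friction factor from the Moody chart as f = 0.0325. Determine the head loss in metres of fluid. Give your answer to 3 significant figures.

h_f ≈ 0.301 m

Reynolds number Re = ρVD/μ = 783 · 0.273 · 0.137 / 0.00222 = 1.319e+04.
Re > 4000 → turbulent; use the Moody-chart value f = 0.0325.
Darcy-Weisbach: ΔP = f(L/D)(ρV²/2) = 0.0325·(334/0.137)·(783·0.273²/2) = 0.0325·2438·29.18 = 2312 Pa.
Head loss h_f = ΔP/(ρg) = 2312/(783·9.81) = 0.301 m.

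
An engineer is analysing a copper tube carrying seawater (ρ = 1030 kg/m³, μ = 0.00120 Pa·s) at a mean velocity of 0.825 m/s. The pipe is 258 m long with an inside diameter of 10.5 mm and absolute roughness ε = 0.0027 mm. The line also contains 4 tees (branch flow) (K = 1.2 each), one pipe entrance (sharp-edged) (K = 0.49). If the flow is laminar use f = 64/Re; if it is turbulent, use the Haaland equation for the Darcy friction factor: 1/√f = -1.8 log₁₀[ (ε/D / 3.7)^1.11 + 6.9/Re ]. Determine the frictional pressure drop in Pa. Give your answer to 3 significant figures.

Reynolds number Re = ρVD/μ = 1030 · 0.825 · 0.0105 / 0.0012 = 7435.
Re > 4000 → turbulent. Relative roughness ε/D = 2.7e-06/0.0105 = 0.000257. Haaland: 1/√f = -1.8 log₁₀[(0.000257/3.7)^1.11 + 6.9/7435] = -1.8 log₁₀[2.42e-05 + 0.000928] = 5.438, so f = 0.03381.
Total minor-loss coefficient ΣK = 4·1.2 + 1·0.49 = 5.29.
ΔP = [f·L/D + ΣK]·(ρV²/2) = [0.03381·258/0.0105 + 5.29]·(1030·0.825²/2) = [830.8 + 5.29]·350.5 = 2.931e+05 Pa.

ΔP ≈ 293000 Pa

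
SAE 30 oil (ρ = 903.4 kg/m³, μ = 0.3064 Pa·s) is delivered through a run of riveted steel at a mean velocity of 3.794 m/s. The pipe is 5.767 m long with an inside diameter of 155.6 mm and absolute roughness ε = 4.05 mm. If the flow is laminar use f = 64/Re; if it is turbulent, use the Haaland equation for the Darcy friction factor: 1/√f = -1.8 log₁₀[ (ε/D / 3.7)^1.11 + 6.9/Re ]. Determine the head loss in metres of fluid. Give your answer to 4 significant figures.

Reynolds number Re = ρVD/μ = 903.4 · 3.794 · 0.1556 / 0.306 = 1741.
Re < 2300 → laminar flow, so f = 64/Re = 64/1741 = 0.03677 (the turbulent correlation is not needed).
Darcy-Weisbach: ΔP = f(L/D)(ρV²/2) = 0.03677·(5.767/0.1556)·(903.4·3.794²/2) = 0.03677·37.06·6502 = 8861 Pa.
Head loss h_f = ΔP/(ρg) = 8861/(903.4·9.81) = 0.9998 m.

h_f ≈ 0.9998 m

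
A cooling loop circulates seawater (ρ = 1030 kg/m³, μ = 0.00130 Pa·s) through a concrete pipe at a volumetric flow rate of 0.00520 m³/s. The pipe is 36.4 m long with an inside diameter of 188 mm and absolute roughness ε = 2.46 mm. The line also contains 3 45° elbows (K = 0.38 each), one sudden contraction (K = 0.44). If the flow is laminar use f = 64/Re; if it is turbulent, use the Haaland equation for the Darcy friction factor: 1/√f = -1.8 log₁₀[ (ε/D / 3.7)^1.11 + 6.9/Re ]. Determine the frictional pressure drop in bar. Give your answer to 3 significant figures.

ΔP ≈ 0.00180 bar

Cross-sectional area A = πD²/4 = π(0.188)²/4 = 0.02776 m²; mean velocity V = Q/A = 0.0052/0.02776 = 0.1873 m/s.
Reynolds number Re = ρVD/μ = 1030 · 0.1873 · 0.188 / 0.0013 = 2.79e+04.
Re > 4000 → turbulent. Relative roughness ε/D = 0.00246/0.188 = 0.0131. Haaland: 1/√f = -1.8 log₁₀[(0.0131/3.7)^1.11 + 6.9/2.79e+04] = -1.8 log₁₀[0.0019 + 0.000247] = 4.802, so f = 0.04336.
Total minor-loss coefficient ΣK = 3·0.38 + 1·0.44 = 1.58.
ΔP = [f·L/D + ΣK]·(ρV²/2) = [0.04336·36.4/0.188 + 1.58]·(1030·0.1873²/2) = [8.395 + 1.58]·18.07 = 180.3 Pa.
ΔP = 180.3 Pa = 0.00180 bar.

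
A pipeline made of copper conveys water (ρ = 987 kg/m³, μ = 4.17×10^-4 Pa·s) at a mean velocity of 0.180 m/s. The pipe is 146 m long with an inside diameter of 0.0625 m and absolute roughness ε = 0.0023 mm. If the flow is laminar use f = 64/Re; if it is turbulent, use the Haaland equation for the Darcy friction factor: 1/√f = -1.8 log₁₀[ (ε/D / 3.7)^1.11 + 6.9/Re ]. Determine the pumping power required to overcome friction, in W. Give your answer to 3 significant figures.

Reynolds number Re = ρVD/μ = 987 · 0.18 · 0.0625 / 0.000417 = 2.663e+04.
Re > 4000 → turbulent. Relative roughness ε/D = 2.3e-06/0.0625 = 3.68e-05. Haaland: 1/√f = -1.8 log₁₀[(3.68e-05/3.7)^1.11 + 6.9/2.663e+04] = -1.8 log₁₀[2.8e-06 + 0.000259] = 6.447, so f = 0.02406.
Darcy-Weisbach: ΔP = f(L/D)(ρV²/2) = 0.02406·(146/0.0625)·(987·0.18²/2) = 0.02406·2336·15.99 = 898.6 Pa.
Q = V·A = 0.18·0.003068 = 0.0005522 m³/s.
Pumping power P = QΔP = 0.0005522·898.6 = 0.4962 W = 0.496 W.

P ≈ 0.496 W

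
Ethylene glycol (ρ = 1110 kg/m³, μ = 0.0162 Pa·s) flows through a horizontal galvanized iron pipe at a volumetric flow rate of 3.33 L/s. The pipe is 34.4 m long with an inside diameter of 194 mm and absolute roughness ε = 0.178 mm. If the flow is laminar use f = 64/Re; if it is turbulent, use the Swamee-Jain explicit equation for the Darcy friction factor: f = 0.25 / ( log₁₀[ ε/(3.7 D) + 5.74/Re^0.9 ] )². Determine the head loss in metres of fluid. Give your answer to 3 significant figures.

h_f ≈ 0.00490 m

Q = 3.33 L/s = 3.33/1000 = 0.00333 m³/s.
Cross-sectional area A = πD²/4 = π(0.194)²/4 = 0.02956 m²; mean velocity V = Q/A = 0.00333/0.02956 = 0.1127 m/s.
Reynolds number Re = ρVD/μ = 1110 · 0.1127 · 0.194 / 0.0162 = 1497.
Re < 2300 → laminar flow, so f = 64/Re = 64/1497 = 0.04274 (the turbulent correlation is not needed).
Darcy-Weisbach: ΔP = f(L/D)(ρV²/2) = 0.04274·(34.4/0.194)·(1110·0.1127²/2) = 0.04274·177.3·7.044 = 53.38 Pa.
Head loss h_f = ΔP/(ρg) = 53.38/(1110·9.81) = 0.00490 m.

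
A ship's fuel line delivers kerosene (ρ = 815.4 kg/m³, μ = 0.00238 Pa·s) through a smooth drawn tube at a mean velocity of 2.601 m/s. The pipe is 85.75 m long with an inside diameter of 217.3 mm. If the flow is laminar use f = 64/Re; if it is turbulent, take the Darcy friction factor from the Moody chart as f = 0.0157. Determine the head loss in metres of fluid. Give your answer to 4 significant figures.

h_f ≈ 2.136 m

Reynolds number Re = ρVD/μ = 815.4 · 2.601 · 0.2173 / 0.00238 = 1.936e+05.
Re > 4000 → turbulent; use the Moody-chart value f = 0.0157.
Darcy-Weisbach: ΔP = f(L/D)(ρV²/2) = 0.0157·(85.75/0.2173)·(815.4·2.601²/2) = 0.0157·394.6·2758 = 1.709e+04 Pa.
Head loss h_f = ΔP/(ρg) = 1.709e+04/(815.4·9.81) = 2.136 m.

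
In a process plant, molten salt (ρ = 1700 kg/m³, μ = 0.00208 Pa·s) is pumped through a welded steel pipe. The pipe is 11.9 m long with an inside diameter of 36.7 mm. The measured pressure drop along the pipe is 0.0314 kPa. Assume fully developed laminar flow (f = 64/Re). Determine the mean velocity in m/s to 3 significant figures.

V ≈ 0.0534 m/s

For laminar flow, f = 64/Re with Re = ρVD/μ, so Darcy-Weisbach reduces to ΔP = 32μLV/D². Solving for V: V = ΔP·D²/(32μL) = 31.4·(0.0367)²/(32·0.00208·11.9) = 0.0534 m/s.
Check: Re = ρVD/μ = 1700·0.0534·0.0367/0.00208 = 1602 < 2300, so the laminar assumption holds.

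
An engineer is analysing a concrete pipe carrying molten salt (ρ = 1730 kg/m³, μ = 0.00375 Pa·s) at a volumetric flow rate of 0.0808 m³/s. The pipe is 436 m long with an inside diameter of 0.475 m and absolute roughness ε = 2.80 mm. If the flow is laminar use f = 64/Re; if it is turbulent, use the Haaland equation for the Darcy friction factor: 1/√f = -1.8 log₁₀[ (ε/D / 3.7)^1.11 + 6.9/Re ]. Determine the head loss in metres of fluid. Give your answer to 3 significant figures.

h_f ≈ 0.319 m

Cross-sectional area A = πD²/4 = π(0.475)²/4 = 0.1772 m²; mean velocity V = Q/A = 0.0808/0.1772 = 0.456 m/s.
Reynolds number Re = ρVD/μ = 1730 · 0.456 · 0.475 / 0.00375 = 9.992e+04.
Re > 4000 → turbulent. Relative roughness ε/D = 0.0028/0.475 = 0.00589. Haaland: 1/√f = -1.8 log₁₀[(0.00589/3.7)^1.11 + 6.9/9.992e+04] = -1.8 log₁₀[0.000784 + 6.91e-05] = 5.524, so f = 0.03277.
Darcy-Weisbach: ΔP = f(L/D)(ρV²/2) = 0.03277·(436/0.475)·(1730·0.456²/2) = 0.03277·917.9·179.8 = 5410 Pa.
Head loss h_f = ΔP/(ρg) = 5410/(1730·9.81) = 0.319 m.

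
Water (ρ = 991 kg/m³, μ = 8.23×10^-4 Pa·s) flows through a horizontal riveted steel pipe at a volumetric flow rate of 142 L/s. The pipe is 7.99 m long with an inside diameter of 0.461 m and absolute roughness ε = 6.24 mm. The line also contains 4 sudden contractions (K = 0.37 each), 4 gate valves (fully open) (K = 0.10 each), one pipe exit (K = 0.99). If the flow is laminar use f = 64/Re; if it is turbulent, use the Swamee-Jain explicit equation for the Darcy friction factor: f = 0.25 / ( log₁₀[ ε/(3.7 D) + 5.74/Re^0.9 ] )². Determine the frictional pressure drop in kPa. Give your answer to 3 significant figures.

ΔP ≈ 1.29 kPa

Q = 142 L/s = 142/1000 = 0.142 m³/s.
Cross-sectional area A = πD²/4 = π(0.461)²/4 = 0.1669 m²; mean velocity V = Q/A = 0.142/0.1669 = 0.8507 m/s.
Reynolds number Re = ρVD/μ = 991 · 0.8507 · 0.461 / 0.000823 = 4.722e+05.
Re > 4000 → turbulent. Relative roughness ε/D = 0.00624/0.461 = 0.0135. Swamee-Jain: f = 0.25/(log₁₀[0.0135/3.7 + 5.74/4.722e+05^0.9])² = 0.25/(log₁₀[0.00366 + 4.49e-05])² = 0.25/(-2.431)² = 0.04229.
Total minor-loss coefficient ΣK = 4·0.37 + 4·0.1 + 1·0.99 = 2.87.
ΔP = [f·L/D + ΣK]·(ρV²/2) = [0.04229·7.99/0.461 + 2.87]·(991·0.8507²/2) = [0.7329 + 2.87]·358.6 = 1292 Pa.
ΔP = 1292 Pa = 1.29 kPa.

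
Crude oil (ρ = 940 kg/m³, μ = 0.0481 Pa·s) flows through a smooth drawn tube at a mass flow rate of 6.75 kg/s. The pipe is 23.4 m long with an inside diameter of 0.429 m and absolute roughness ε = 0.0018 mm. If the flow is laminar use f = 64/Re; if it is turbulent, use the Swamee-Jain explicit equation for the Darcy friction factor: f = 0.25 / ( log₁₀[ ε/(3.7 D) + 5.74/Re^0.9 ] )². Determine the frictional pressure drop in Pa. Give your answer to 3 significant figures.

A = πD²/4 = π(0.429)²/4 = 0.1445 m²; mean velocity V = ṁ/(ρA) = 6.75/(940 · 0.1445) = 0.04968 m/s.
Reynolds number Re = ρVD/μ = 940 · 0.04968 · 0.429 / 0.0481 = 416.5.
Re < 2300 → laminar flow, so f = 64/Re = 64/416.5 = 0.1537 (the turbulent correlation is not needed).
Darcy-Weisbach: ΔP = f(L/D)(ρV²/2) = 0.1537·(23.4/0.429)·(940·0.04968²/2) = 0.1537·54.55·1.16 = 9.722 Pa.

ΔP ≈ 9.72 Pa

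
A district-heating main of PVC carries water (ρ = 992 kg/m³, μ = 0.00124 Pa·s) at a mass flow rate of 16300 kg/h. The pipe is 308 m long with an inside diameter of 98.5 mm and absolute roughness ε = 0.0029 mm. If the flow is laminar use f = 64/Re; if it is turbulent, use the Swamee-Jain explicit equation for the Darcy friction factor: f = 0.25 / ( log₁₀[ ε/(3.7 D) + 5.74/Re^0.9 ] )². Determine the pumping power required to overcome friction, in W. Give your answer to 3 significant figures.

P ≈ 53.7 W

ṁ = 16300 kg/h = 16300/3600 = 4.528 kg/s.
A = πD²/4 = π(0.0985)²/4 = 0.00762 m²; mean velocity V = ṁ/(ρA) = 4.528/(992 · 0.00762) = 0.599 m/s.
Reynolds number Re = ρVD/μ = 992 · 0.599 · 0.0985 / 0.00124 = 4.72e+04.
Re > 4000 → turbulent. Relative roughness ε/D = 2.9e-06/0.0985 = 2.94e-05. Swamee-Jain: f = 0.25/(log₁₀[2.94e-05/3.7 + 5.74/4.72e+04^0.9])² = 0.25/(log₁₀[7.96e-06 + 0.000357])² = 0.25/(-3.438)² = 0.02115.
Darcy-Weisbach: ΔP = f(L/D)(ρV²/2) = 0.02115·(308/0.0985)·(992·0.599²/2) = 0.02115·3127·178 = 1.177e+04 Pa.
Q = ṁ/ρ = 4.528/992 = 0.004564 m³/s.
Pumping power P = QΔP = 0.004564·1.177e+04 = 53.72 W = 53.7 W.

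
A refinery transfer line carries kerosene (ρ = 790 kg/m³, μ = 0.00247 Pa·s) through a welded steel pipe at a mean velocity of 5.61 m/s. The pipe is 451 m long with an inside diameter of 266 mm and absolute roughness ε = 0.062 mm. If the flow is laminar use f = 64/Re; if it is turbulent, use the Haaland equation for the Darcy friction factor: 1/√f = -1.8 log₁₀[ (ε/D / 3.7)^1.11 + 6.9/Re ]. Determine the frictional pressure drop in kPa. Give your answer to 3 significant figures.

Reynolds number Re = ρVD/μ = 790 · 5.61 · 0.266 / 0.00247 = 4.773e+05.
Re > 4000 → turbulent. Relative roughness ε/D = 6.2e-05/0.266 = 0.000233. Haaland: 1/√f = -1.8 log₁₀[(0.000233/3.7)^1.11 + 6.9/4.773e+05] = -1.8 log₁₀[2.17e-05 + 1.45e-05] = 7.994, so f = 0.01565.
Darcy-Weisbach: ΔP = f(L/D)(ρV²/2) = 0.01565·(451/0.266)·(790·5.61²/2) = 0.01565·1695·1.243e+04 = 3.298e+05 Pa.
ΔP = 3.298e+05 Pa = 330 kPa.

ΔP ≈ 330 kPa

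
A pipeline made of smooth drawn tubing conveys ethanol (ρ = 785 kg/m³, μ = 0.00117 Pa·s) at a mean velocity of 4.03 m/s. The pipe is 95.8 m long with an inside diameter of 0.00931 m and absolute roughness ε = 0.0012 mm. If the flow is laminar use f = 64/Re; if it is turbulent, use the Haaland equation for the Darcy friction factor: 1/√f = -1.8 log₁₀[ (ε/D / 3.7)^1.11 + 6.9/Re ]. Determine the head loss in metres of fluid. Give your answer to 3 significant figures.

h_f ≈ 209 m

Reynolds number Re = ρVD/μ = 785 · 4.03 · 0.00931 / 0.00117 = 2.517e+04.
Re > 4000 → turbulent. Relative roughness ε/D = 1.2e-06/0.00931 = 0.000129. Haaland: 1/√f = -1.8 log₁₀[(0.000129/3.7)^1.11 + 6.9/2.517e+04] = -1.8 log₁₀[1.13e-05 + 0.000274] = 6.38, so f = 0.02457.
Darcy-Weisbach: ΔP = f(L/D)(ρV²/2) = 0.02457·(95.8/0.00931)·(785·4.03²/2) = 0.02457·1.029e+04·6375 = 1.611e+06 Pa.
Head loss h_f = ΔP/(ρg) = 1.611e+06/(785·9.81) = 209 m.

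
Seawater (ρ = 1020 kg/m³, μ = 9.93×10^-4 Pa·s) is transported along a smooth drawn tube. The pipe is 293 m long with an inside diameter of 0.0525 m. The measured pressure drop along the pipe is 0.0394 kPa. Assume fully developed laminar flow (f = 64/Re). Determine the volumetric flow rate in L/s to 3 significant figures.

Q ≈ 0.0252 L/s

For laminar flow, f = 64/Re with Re = ρVD/μ, so Darcy-Weisbach reduces to ΔP = 32μLV/D². Solving for V: V = ΔP·D²/(32μL) = 39.4·(0.0525)²/(32·0.000993·293) = 0.01166 m/s.
Check: Re = ρVD/μ = 1020·0.01166·0.0525/0.000993 = 629 < 2300, so the laminar assumption holds.
Q = V·A = 0.01166·(π/4·0.0525²) = 2.525e-05 m³/s = 0.0252 L/s.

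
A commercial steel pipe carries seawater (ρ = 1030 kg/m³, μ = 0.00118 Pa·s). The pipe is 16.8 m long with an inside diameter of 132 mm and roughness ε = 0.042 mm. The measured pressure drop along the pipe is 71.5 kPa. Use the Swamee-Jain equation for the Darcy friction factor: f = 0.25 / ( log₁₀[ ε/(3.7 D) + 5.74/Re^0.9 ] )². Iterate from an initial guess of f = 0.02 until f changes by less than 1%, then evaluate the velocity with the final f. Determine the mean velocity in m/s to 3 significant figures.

V ≈ 8.27 m/s

Rearranging Darcy-Weisbach: V = √(2·ΔP·D/(f·L·ρ)). With ε/D = 4.2e-05/0.132 = 0.000318, iterate starting from f = 0.02:
  f = 0.02 → V = √(2·7.15e+04·0.132/(0.02·16.8·1030)) = 7.385 m/s; Re = ρVD/μ = 8.509e+05; f → 0.01603
  f = 0.01603 → V = 8.249 m/s; Re = 9.505e+05; f → 0.01595
Converged (Δf/f < 1%). With the final f = 0.01595: V = √(2·7.15e+04·0.132/(0.01595·16.8·1030)) = 8.27 m/s.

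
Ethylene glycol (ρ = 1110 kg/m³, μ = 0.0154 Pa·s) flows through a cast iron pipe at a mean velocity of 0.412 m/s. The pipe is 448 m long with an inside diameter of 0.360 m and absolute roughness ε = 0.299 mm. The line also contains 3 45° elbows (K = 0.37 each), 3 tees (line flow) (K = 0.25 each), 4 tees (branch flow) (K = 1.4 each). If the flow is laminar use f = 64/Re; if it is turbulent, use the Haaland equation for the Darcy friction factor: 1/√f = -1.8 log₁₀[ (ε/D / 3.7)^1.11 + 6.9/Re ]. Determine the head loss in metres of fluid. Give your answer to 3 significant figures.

Reynolds number Re = ρVD/μ = 1110 · 0.412 · 0.36 / 0.0154 = 1.069e+04.
Re > 4000 → turbulent. Relative roughness ε/D = 0.000299/0.36 = 0.000831. Haaland: 1/√f = -1.8 log₁₀[(0.000831/3.7)^1.11 + 6.9/1.069e+04] = -1.8 log₁₀[8.91e-05 + 0.000645] = 5.641, so f = 0.03142.
Total minor-loss coefficient ΣK = 3·0.37 + 3·0.25 + 4·1.4 = 7.46.
ΔP = [f·L/D + ΣK]·(ρV²/2) = [0.03142·448/0.36 + 7.46]·(1110·0.412²/2) = [39.1 + 7.46]·94.21 = 4387 Pa.
Head loss h_f = ΔP/(ρg) = 4387/(1110·9.81) = 0.403 m.

h_f ≈ 0.403 m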